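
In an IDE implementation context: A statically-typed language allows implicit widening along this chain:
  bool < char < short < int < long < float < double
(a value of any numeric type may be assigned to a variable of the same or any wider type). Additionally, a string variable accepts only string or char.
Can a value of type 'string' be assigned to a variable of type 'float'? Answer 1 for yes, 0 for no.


Target variable type: float
Source value type: string
Rule: string cannot widen to any numeric type
Result: 0

0


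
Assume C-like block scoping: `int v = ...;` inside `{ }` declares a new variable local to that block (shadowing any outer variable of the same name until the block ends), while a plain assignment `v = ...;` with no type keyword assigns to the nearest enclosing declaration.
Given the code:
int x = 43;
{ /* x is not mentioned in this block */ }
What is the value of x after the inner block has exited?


Analyzing scoping rules:
Outer scope: declares x = 43
Inner block: x is neither redeclared nor assigned -> unchanged
After the block -> 43
Result: 43

43


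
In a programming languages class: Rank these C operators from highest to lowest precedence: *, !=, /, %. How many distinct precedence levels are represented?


Looking up precedence for each operator:
  * -> precedence 6
  != -> precedence 3
  / -> precedence 6
  % -> precedence 6
Sorted highest to lowest: *, /, %, !=
Distinct precedence values: [6, 3]
Number of distinct levels: 2

2


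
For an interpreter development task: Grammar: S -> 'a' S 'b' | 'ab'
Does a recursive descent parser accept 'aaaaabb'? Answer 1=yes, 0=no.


Grammar accepts strings of the form a^n b^n (n >= 1)
Word: 'aaaaabb'
Counting: 5 a's and 2 b's
Check: 5 == 2? No
Mismatch: a-count != b-count
Rejected

0


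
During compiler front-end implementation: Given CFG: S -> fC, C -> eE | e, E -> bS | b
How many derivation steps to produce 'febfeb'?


Grammar: S -> fC, C -> eE | e, E -> bS | b
Deriving 'febfeb':
Step 1: S -> fC => fC
Step 2: C -> eE => feE
Step 3: E -> bS => febS
Step 4: S -> fC => febfC
Step 5: C -> eE => febfeE
Step 6: E -> b => febfeb
Total derivation steps: 6

6


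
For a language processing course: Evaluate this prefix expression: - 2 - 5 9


Parsing prefix expression: - 2 - 5 9
Step 1: Innermost operation '- 5 9'
  5 - 9 = -4
Step 2: Outer operation '- 2 [-4]'
  2 - -4 = 6

6


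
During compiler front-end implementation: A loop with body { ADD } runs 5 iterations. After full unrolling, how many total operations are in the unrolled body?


Loop body operations: ADD (1 op per iteration)
Unrolling 5 iterations:
  Iteration 1: ADD (1 ops)
  Iteration 2: ADD (1 ops)
  Iteration 3: ADD (1 ops)
  Iteration 4: ADD (1 ops)
  Iteration 5: ADD (1 ops)
Total: 5 iterations * 1 ops/iter = 5 operations

5


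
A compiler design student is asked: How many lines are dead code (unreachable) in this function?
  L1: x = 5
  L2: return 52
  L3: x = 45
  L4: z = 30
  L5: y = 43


Analyzing control flow:
  L1: reachable (before return)
  L2: reachable (return statement)
  L3: DEAD (after return at L2)
  L4: DEAD (after return at L2)
  L5: DEAD (after return at L2)
Return at L2, total lines = 5
Dead lines: L3 through L5
Count: 3

3


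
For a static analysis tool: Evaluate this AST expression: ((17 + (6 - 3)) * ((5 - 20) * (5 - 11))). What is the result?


Expression: ((17 + (6 - 3)) * ((5 - 20) * (5 - 11)))
Evaluating step by step:
  6 - 3 = 3
  17 + 3 = 20
  5 - 20 = -15
  5 - 11 = -6
  -15 * -6 = 90
  20 * 90 = 1800
Result: 1800

1800


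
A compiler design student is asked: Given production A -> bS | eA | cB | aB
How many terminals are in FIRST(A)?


Production: A -> bS | eA | cB | aB
Examining each alternative for leading terminals:
  A -> bS : first terminal = 'b'
  A -> eA : first terminal = 'e'
  A -> cB : first terminal = 'c'
  A -> aB : first terminal = 'a'
FIRST(A) = {a, b, c, e}
Count: 4

4


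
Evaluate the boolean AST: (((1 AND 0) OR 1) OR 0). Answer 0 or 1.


Step 1: Evaluate inner node
  1 AND 0 = 0
Step 2: Evaluate next node
  0 OR 1 = 1
Step 3: Evaluate root node
  1 OR 0 = 1

1


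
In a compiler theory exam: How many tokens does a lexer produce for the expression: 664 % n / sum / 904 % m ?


Scanning '664 % n / sum / 904 % m'
Token 1: '664' -> integer_literal
Token 2: '%' -> operator
Token 3: 'n' -> identifier
Token 4: '/' -> operator
Token 5: 'sum' -> identifier
Token 6: '/' -> operator
Token 7: '904' -> integer_literal
Token 8: '%' -> operator
Token 9: 'm' -> identifier
Total tokens: 9

9


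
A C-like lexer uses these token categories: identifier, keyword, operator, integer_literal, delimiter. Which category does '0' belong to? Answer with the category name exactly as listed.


Token: '0'
Checking categories:
  identifier: no
  integer_literal: YES
  operator: no
  keyword: no
  delimiter: no
Category: integer_literal

integer_literal


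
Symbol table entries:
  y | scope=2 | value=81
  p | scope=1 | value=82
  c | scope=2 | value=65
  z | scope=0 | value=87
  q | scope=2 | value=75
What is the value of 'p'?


Searching symbol table for 'p':
  y | scope=2 | value=81
  p | scope=1 | value=82 <- MATCH
  c | scope=2 | value=65
  z | scope=0 | value=87
  q | scope=2 | value=75
Found 'p' at scope 1 with value 82

82


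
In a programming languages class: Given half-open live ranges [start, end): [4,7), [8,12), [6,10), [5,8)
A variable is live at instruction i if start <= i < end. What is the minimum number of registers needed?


Live ranges:
  Var0: [4, 7)
  Var1: [8, 12)
  Var2: [6, 10)
  Var3: [5, 8)
Sweep-line events (position, delta, active):
  pos=4 start -> active=1
  pos=5 start -> active=2
  pos=6 start -> active=3
  pos=7 end -> active=2
  pos=8 end -> active=1
  pos=8 start -> active=2
  pos=10 end -> active=1
  pos=12 end -> active=0
Maximum simultaneous active: 3
Minimum registers needed: 3

3


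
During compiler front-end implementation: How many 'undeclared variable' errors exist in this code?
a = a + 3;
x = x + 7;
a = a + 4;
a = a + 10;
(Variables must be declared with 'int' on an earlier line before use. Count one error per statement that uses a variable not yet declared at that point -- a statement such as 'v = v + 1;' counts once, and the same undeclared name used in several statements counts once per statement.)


Scanning code line by line:
  Line 1: use 'a' -> ERROR (undeclared)
  Line 2: use 'x' -> ERROR (undeclared)
  Line 3: use 'a' -> ERROR (undeclared)
  Line 4: use 'a' -> ERROR (undeclared)
Total undeclared variable errors: 4

4


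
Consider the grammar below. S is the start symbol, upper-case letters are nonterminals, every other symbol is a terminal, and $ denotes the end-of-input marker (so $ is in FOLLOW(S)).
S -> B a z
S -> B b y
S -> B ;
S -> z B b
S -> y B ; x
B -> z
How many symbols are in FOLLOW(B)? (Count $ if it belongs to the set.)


S is the start symbol and does not occur in any rule body, so FOLLOW(S) = {$}.
Examining every occurrence of B in a rule body:
  S -> B a z : B is followed by terminal 'a' -> add 'a'
  S -> B b y : B is followed by terminal 'b' -> add 'b'
  S -> B ; : B is followed by terminal ';' -> add ';'
  S -> z B b : B is followed by terminal 'b' -> add 'b' (already in the set)
  S -> y B ; x : B is followed by terminal ';' -> add ';' (already in the set)
  B -> z : B does not occur in the body -> contributes nothing
FOLLOW(B) = {;, a, b}
Count: 3

3


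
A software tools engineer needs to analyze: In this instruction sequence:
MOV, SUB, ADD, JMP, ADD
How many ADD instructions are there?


Scanning instruction sequence for ADD:
  Position 1: MOV
  Position 2: SUB
  Position 3: ADD <- MATCH
  Position 4: JMP
  Position 5: ADD <- MATCH
Matches at positions: [3, 5]
Total ADD count: 2

2


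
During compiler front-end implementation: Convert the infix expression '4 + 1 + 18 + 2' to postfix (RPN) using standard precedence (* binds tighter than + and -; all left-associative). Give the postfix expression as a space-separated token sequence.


Applying the shunting-yard algorithm:
  Operand 4 -> output
  Push '+' onto operator stack -> op-stack: [+]
  Operand 1 -> output
  See '+' (prec 1); top '+' (prec 1) >= it -> pop '+' to output
  Push '+' onto operator stack -> op-stack: [+]
  Operand 18 -> output
  See '+' (prec 1); top '+' (prec 1) >= it -> pop '+' to output
  Push '+' onto operator stack -> op-stack: [+]
  Operand 2 -> output
  End of input: pop '+' to output
Postfix result: 4 1 + 18 + 2 +

4 1 + 18 + 2 +


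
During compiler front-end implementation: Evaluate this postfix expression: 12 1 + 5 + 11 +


Processing tokens left to right:
Push 12, Push 1
Pop 12 and 1, compute 12 + 1 = 13, push 13
Push 5
Pop 13 and 5, compute 13 + 5 = 18, push 18
Push 11
Pop 18 and 11, compute 18 + 11 = 29, push 29
Stack result: 29

29


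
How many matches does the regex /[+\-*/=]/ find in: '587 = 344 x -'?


Pattern: /[+\-*/=]/ (operators)
Input: '587 = 344 x -'
Scanning for matches:
  Match 1: '='
  Match 2: '-'
Total matches: 2

2


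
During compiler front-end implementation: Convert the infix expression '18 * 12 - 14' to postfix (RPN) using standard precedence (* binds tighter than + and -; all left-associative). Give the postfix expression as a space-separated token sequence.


Applying the shunting-yard algorithm:
  Operand 18 -> output
  Push '*' onto operator stack -> op-stack: [*]
  Operand 12 -> output
  See '-' (prec 1); top '*' (prec 2) >= it -> pop '*' to output
  Push '-' onto operator stack -> op-stack: [-]
  Operand 14 -> output
  End of input: pop '-' to output
Postfix result: 18 12 * 14 -

18 12 * 14 -


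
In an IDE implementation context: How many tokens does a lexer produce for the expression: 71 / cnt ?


Scanning '71 / cnt'
Token 1: '71' -> integer_literal
Token 2: '/' -> operator
Token 3: 'cnt' -> identifier
Total tokens: 3

3


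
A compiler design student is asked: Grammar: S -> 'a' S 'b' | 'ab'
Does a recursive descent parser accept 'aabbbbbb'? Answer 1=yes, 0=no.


Grammar accepts strings of the form a^n b^n (n >= 1)
Word: 'aabbbbbb'
Counting: 2 a's and 6 b's
Check: 2 == 6? No
Mismatch: a-count != b-count
Rejected

0


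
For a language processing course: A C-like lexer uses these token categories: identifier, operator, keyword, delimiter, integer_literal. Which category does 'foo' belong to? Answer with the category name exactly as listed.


Token: 'foo'
Checking categories:
  identifier: YES
  integer_literal: no
  operator: no
  keyword: no
  delimiter: no
Category: identifier

identifier


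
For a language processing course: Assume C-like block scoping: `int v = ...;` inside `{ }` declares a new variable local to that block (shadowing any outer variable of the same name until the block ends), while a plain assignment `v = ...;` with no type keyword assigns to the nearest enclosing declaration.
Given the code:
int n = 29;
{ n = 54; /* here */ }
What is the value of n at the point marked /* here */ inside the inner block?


Analyzing scoping rules:
Outer scope: declares n = 29
Inner block: 'n = 54;' has no type keyword, so it is an assignment to the outer n (no shadowing)
Inside the block, after the assignment -> 54
Result: 54

54


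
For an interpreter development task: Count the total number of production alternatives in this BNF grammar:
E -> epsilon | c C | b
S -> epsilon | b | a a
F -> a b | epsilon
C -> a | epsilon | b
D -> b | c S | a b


Counting alternatives per rule:
  E: 3 alternative(s)
  S: 3 alternative(s)
  F: 2 alternative(s)
  C: 3 alternative(s)
  D: 3 alternative(s)
Sum: 3 + 3 + 2 + 3 + 3 = 14

14


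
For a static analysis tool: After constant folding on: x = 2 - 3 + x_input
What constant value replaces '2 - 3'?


Identifying constant sub-expression:
  Original: x = 2 - 3 + x_input
  2 and 3 are both compile-time constants
  Evaluating: 2 - 3 = -1
  After folding: x = -1 + x_input

-1


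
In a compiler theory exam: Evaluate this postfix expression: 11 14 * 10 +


Processing tokens left to right:
Push 11, Push 14
Pop 11 and 14, compute 11 * 14 = 154, push 154
Push 10
Pop 154 and 10, compute 154 + 10 = 164, push 164
Stack result: 164

164


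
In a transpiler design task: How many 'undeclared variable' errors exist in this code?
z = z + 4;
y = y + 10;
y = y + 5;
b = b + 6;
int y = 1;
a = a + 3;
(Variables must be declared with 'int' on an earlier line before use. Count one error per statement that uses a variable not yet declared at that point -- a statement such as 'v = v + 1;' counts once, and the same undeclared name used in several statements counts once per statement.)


Scanning code line by line:
  Line 1: use 'z' -> ERROR (undeclared)
  Line 2: use 'y' -> ERROR (undeclared)
  Line 3: use 'y' -> ERROR (undeclared)
  Line 4: use 'b' -> ERROR (undeclared)
  Line 5: declare 'y' -> declared = ['y']
  Line 6: use 'a' -> ERROR (undeclared)
Total undeclared variable errors: 5

5


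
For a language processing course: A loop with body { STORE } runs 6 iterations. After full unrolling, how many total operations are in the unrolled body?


Loop body operations: STORE (1 op per iteration)
Unrolling 6 iterations:
  Iteration 1: STORE (1 ops)
  Iteration 2: STORE (1 ops)
  Iteration 3: STORE (1 ops)
  Iteration 4: STORE (1 ops)
  Iteration 5: STORE (1 ops)
  Iteration 6: STORE (1 ops)
Total: 6 iterations * 1 ops/iter = 6 operations

6


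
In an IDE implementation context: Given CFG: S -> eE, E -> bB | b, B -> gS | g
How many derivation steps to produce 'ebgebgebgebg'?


Grammar: S -> eE, E -> bB | b, B -> gS | g
Deriving 'ebgebgebgebg':
Step 1: S -> eE => eE
Step 2: E -> bB => ebB
Step 3: B -> gS => ebgS
Step 4: S -> eE => ebgeE
Step 5: E -> bB => ebgebB
Step 6: B -> gS => ebgebgS
Step 7: S -> eE => ebgebgeE
Step 8: E -> bB => ebgebgebB
Step 9: B -> gS => ebgebgebgS
Step 10: S -> eE => ebgebgebgeE
Step 11: E -> bB => ebgebgebgebB
Step 12: B -> g => ebgebgebgebg
Total derivation steps: 12

12


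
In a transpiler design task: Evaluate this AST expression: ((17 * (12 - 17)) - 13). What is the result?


Expression: ((17 * (12 - 17)) - 13)
Evaluating step by step:
  12 - 17 = -5
  17 * -5 = -85
  -85 - 13 = -98
Result: -98

-98


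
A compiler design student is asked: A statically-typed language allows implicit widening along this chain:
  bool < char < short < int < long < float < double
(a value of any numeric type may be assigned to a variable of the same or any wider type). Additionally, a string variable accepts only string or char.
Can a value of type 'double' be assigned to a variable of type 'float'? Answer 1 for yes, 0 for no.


Target variable type: float
Source value type: double
Numeric ranks: double=6, float=5
Widening allowed iff rank(source) <= rank(target): 6 <= 5? No
Result: 0

0


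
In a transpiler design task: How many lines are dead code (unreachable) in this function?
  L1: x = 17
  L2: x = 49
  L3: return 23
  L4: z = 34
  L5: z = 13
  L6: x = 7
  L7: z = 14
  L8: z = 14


Analyzing control flow:
  L1: reachable (before return)
  L2: reachable (before return)
  L3: reachable (return statement)
  L4: DEAD (after return at L3)
  L5: DEAD (after return at L3)
  L6: DEAD (after return at L3)
  L7: DEAD (after return at L3)
  L8: DEAD (after return at L3)
Return at L3, total lines = 8
Dead lines: L4 through L8
Count: 5

5


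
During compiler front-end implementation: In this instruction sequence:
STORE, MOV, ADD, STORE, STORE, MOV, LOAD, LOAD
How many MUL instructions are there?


Scanning instruction sequence for MUL:
  Position 1: STORE
  Position 2: MOV
  Position 3: ADD
  Position 4: STORE
  Position 5: STORE
  Position 6: MOV
  Position 7: LOAD
  Position 8: LOAD
Matches at positions: []
Total MUL count: 0

0


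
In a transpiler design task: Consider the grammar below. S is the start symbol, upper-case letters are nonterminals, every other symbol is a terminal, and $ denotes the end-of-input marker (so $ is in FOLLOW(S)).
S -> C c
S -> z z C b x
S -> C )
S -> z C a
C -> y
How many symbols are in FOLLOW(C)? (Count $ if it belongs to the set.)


S is the start symbol and does not occur in any rule body, so FOLLOW(S) = {$}.
Examining every occurrence of C in a rule body:
  S -> C c : C is followed by terminal 'c' -> add 'c'
  S -> z z C b x : C is followed by terminal 'b' -> add 'b'
  S -> C ) : C is followed by terminal ')' -> add ')'
  S -> z C a : C is followed by terminal 'a' -> add 'a'
  C -> y : C does not occur in the body -> contributes nothing
FOLLOW(C) = {), a, b, c}
Count: 4

4


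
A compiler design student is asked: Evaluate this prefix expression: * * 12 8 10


Parsing prefix expression: * * 12 8 10
Step 1: Innermost operation '* 12 8'
  12 * 8 = 96
Step 2: Outer operation '* [96] 10'
  96 * 10 = 960

960


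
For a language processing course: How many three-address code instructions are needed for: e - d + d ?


Expression: e - d + d
Generating three-address code (respecting * over +/- precedence):
  Instruction 1: t1 = e - d
  Instruction 2: t2 = t1 + d
Total instructions: 2

2


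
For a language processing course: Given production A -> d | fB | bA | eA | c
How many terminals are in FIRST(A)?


Production: A -> d | fB | bA | eA | c
Examining each alternative for leading terminals:
  A -> d : first terminal = 'd'
  A -> fB : first terminal = 'f'
  A -> bA : first terminal = 'b'
  A -> eA : first terminal = 'e'
  A -> c : first terminal = 'c'
FIRST(A) = {b, c, d, e, f}
Count: 5

5


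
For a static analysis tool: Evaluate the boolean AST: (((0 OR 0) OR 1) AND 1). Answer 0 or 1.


Step 1: Evaluate inner node
  0 OR 0 = 0
Step 2: Evaluate next node
  0 OR 1 = 1
Step 3: Evaluate root node
  1 AND 1 = 1

1


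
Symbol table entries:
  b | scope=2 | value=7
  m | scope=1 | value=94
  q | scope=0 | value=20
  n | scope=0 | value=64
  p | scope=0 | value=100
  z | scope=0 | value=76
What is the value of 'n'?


Searching symbol table for 'n':
  b | scope=2 | value=7
  m | scope=1 | value=94
  q | scope=0 | value=20
  n | scope=0 | value=64 <- MATCH
  p | scope=0 | value=100
  z | scope=0 | value=76
Found 'n' at scope 0 with value 64

64


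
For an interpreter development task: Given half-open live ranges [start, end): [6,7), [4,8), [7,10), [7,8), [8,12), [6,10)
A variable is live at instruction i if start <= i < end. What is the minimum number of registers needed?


Live ranges:
  Var0: [6, 7)
  Var1: [4, 8)
  Var2: [7, 10)
  Var3: [7, 8)
  Var4: [8, 12)
  Var5: [6, 10)
Sweep-line events (position, delta, active):
  pos=4 start -> active=1
  pos=6 start -> active=2
  pos=6 start -> active=3
  pos=7 end -> active=2
  pos=7 start -> active=3
  pos=7 start -> active=4
  pos=8 end -> active=3
  pos=8 end -> active=2
  pos=8 start -> active=3
  pos=10 end -> active=2
  pos=10 end -> active=1
  pos=12 end -> active=0
Maximum simultaneous active: 4
Minimum registers needed: 4

4


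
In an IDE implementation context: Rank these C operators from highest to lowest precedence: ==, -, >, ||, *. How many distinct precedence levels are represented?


Looking up precedence for each operator:
  == -> precedence 3
  - -> precedence 5
  > -> precedence 4
  || -> precedence 1
  * -> precedence 6
Sorted highest to lowest: *, -, >, ==, ||
Distinct precedence values: [6, 5, 4, 3, 1]
Number of distinct levels: 5

5


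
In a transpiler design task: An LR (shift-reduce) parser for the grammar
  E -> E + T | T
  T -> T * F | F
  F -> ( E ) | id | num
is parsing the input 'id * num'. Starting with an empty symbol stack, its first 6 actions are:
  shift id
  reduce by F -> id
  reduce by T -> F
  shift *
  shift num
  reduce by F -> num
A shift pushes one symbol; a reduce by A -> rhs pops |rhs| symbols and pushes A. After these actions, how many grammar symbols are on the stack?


Tracking the symbol stack through each action:
  Action 1: shift 'id' : push -> stack = [id] (size 1)
  Action 2: reduce by F -> id : pop 1, push F -> stack = [F] (size 1)
  Action 3: reduce by T -> F : pop 1, push T -> stack = [T] (size 1)
  Action 4: shift '*' : push -> stack = [T, *] (size 2)
  Action 5: shift 'num' : push -> stack = [T, *, num] (size 3)
  Action 6: reduce by F -> num : pop 1, push F -> stack = [T, *, F] (size 3)
Final stack size: 3

3


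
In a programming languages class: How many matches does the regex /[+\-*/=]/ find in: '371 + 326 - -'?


Pattern: /[+\-*/=]/ (operators)
Input: '371 + 326 - -'
Scanning for matches:
  Match 1: '+'
  Match 2: '-'
  Match 3: '-'
Total matches: 3

3


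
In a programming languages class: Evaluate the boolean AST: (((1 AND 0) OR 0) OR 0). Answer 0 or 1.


Step 1: Evaluate inner node
  1 AND 0 = 0
Step 2: Evaluate next node
  0 OR 0 = 0
Step 3: Evaluate root node
  0 OR 0 = 0

0


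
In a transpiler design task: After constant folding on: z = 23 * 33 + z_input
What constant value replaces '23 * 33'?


Identifying constant sub-expression:
  Original: z = 23 * 33 + z_input
  23 and 33 are both compile-time constants
  Evaluating: 23 * 33 = 759
  After folding: z = 759 + z_input

759


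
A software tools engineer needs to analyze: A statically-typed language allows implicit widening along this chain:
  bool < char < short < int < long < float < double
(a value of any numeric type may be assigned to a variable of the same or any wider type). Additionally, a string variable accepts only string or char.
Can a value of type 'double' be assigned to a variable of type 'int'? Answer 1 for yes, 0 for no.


Target variable type: int
Source value type: double
Numeric ranks: double=6, int=3
Widening allowed iff rank(source) <= rank(target): 6 <= 3? No
Result: 0

0


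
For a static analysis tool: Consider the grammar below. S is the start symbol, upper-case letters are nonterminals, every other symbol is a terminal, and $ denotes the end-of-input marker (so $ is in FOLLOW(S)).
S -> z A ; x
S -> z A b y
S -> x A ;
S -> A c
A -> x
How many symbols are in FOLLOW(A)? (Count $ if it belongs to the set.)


S is the start symbol and does not occur in any rule body, so FOLLOW(S) = {$}.
Examining every occurrence of A in a rule body:
  S -> z A ; x : A is followed by terminal ';' -> add ';'
  S -> z A b y : A is followed by terminal 'b' -> add 'b'
  S -> x A ; : A is followed by terminal ';' -> add ';' (already in the set)
  S -> A c : A is followed by terminal 'c' -> add 'c'
  A -> x : A does not occur in the body -> contributes nothing
FOLLOW(A) = {;, b, c}
Count: 3

3


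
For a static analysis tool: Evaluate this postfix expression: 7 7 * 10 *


Processing tokens left to right:
Push 7, Push 7
Pop 7 and 7, compute 7 * 7 = 49, push 49
Push 10
Pop 49 and 10, compute 49 * 10 = 490, push 490
Stack result: 490

490


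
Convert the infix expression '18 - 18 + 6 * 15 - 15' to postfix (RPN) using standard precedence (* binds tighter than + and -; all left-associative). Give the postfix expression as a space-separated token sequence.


Applying the shunting-yard algorithm:
  Operand 18 -> output
  Push '-' onto operator stack -> op-stack: [-]
  Operand 18 -> output
  See '+' (prec 1); top '-' (prec 1) >= it -> pop '-' to output
  Push '+' onto operator stack -> op-stack: [+]
  Operand 6 -> output
  Push '*' onto operator stack -> op-stack: [+, *]
  Operand 15 -> output
  See '-' (prec 1); top '*' (prec 2) >= it -> pop '*' to output
  See '-' (prec 1); top '+' (prec 1) >= it -> pop '+' to output
  Push '-' onto operator stack -> op-stack: [-]
  Operand 15 -> output
  End of input: pop '-' to output
Postfix result: 18 18 - 6 15 * + 15 -

18 18 - 6 15 * + 15 -


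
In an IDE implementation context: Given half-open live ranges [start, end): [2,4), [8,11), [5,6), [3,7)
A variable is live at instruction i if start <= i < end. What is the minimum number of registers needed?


Live ranges:
  Var0: [2, 4)
  Var1: [8, 11)
  Var2: [5, 6)
  Var3: [3, 7)
Sweep-line events (position, delta, active):
  pos=2 start -> active=1
  pos=3 start -> active=2
  pos=4 end -> active=1
  pos=5 start -> active=2
  pos=6 end -> active=1
  pos=7 end -> active=0
  pos=8 start -> active=1
  pos=11 end -> active=0
Maximum simultaneous active: 2
Minimum registers needed: 2

2


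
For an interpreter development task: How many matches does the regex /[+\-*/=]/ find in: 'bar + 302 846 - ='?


Pattern: /[+\-*/=]/ (operators)
Input: 'bar + 302 846 - ='
Scanning for matches:
  Match 1: '+'
  Match 2: '-'
  Match 3: '='
Total matches: 3

3


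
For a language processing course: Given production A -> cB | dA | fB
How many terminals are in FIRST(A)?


Production: A -> cB | dA | fB
Examining each alternative for leading terminals:
  A -> cB : first terminal = 'c'
  A -> dA : first terminal = 'd'
  A -> fB : first terminal = 'f'
FIRST(A) = {c, d, f}
Count: 3

3


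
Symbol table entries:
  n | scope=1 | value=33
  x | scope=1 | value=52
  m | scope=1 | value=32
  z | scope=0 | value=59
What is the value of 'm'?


Searching symbol table for 'm':
  n | scope=1 | value=33
  x | scope=1 | value=52
  m | scope=1 | value=32 <- MATCH
  z | scope=0 | value=59
Found 'm' at scope 1 with value 32

32


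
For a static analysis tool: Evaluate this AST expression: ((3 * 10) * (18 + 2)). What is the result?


Expression: ((3 * 10) * (18 + 2))
Evaluating step by step:
  3 * 10 = 30
  18 + 2 = 20
  30 * 20 = 600
Result: 600

600


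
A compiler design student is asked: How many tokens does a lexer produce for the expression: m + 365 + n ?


Scanning 'm + 365 + n'
Token 1: 'm' -> identifier
Token 2: '+' -> operator
Token 3: '365' -> integer_literal
Token 4: '+' -> operator
Token 5: 'n' -> identifier
Total tokens: 5

5


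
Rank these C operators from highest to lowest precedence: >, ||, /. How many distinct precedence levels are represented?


Looking up precedence for each operator:
  > -> precedence 4
  || -> precedence 1
  / -> precedence 6
Sorted highest to lowest: /, >, ||
Distinct precedence values: [6, 4, 1]
Number of distinct levels: 3

3


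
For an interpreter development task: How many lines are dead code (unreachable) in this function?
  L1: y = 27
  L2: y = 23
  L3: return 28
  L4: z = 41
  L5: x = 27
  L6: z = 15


Analyzing control flow:
  L1: reachable (before return)
  L2: reachable (before return)
  L3: reachable (return statement)
  L4: DEAD (after return at L3)
  L5: DEAD (after return at L3)
  L6: DEAD (after return at L3)
Return at L3, total lines = 6
Dead lines: L4 through L6
Count: 3

3


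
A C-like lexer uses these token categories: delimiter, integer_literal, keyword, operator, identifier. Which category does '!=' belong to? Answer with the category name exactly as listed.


Token: '!='
Checking categories:
  identifier: no
  integer_literal: no
  operator: YES
  keyword: no
  delimiter: no
Category: operator

operator


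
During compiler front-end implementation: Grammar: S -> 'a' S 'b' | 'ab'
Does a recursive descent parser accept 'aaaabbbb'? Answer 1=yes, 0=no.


Grammar accepts strings of the form a^n b^n (n >= 1)
Word: 'aaaabbbb'
Counting: 4 a's and 4 b's
Check: 4 == 4? Yes
Derivation (S -> aSb applied 3 time(s), then S -> ab): S => aSb => aaSbb => aaaSbbb => aaaabbbb
Accepted

1


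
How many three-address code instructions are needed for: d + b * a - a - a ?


Expression: d + b * a - a - a
Generating three-address code (respecting * over +/- precedence):
  Instruction 1: t1 = b * a
  Instruction 2: t2 = d + t1
  Instruction 3: t3 = t2 - a
  Instruction 4: t4 = t3 - a
Total instructions: 4

4


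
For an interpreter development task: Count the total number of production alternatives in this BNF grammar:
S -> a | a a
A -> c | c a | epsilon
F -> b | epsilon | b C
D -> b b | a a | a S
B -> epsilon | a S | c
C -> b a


Counting alternatives per rule:
  S: 2 alternative(s)
  A: 3 alternative(s)
  F: 3 alternative(s)
  D: 3 alternative(s)
  B: 3 alternative(s)
  C: 1 alternative(s)
Sum: 2 + 3 + 3 + 3 + 3 + 1 = 15

15


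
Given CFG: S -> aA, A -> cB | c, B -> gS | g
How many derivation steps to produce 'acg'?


Grammar: S -> aA, A -> cB | c, B -> gS | g
Deriving 'acg':
Step 1: S -> aA => aA
Step 2: A -> cB => acB
Step 3: B -> g => acg
Total derivation steps: 3

3


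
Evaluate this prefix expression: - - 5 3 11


Parsing prefix expression: - - 5 3 11
Step 1: Innermost operation '- 5 3'
  5 - 3 = 2
Step 2: Outer operation '- [2] 11'
  2 - 11 = -9

-9


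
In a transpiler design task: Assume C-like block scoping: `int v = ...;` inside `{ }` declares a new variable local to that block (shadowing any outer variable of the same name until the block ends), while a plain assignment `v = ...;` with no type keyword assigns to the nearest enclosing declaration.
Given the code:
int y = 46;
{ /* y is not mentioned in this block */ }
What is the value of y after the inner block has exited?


Analyzing scoping rules:
Outer scope: declares y = 46
Inner block: y is neither redeclared nor assigned -> unchanged
After the block -> 46
Result: 46

46


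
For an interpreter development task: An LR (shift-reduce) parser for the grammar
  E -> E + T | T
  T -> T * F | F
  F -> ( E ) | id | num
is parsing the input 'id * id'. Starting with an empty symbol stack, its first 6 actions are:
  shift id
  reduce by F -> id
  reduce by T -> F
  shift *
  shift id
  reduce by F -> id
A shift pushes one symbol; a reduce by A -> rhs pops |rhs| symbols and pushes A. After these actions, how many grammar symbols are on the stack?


Tracking the symbol stack through each action:
  Action 1: shift 'id' : push -> stack = [id] (size 1)
  Action 2: reduce by F -> id : pop 1, push F -> stack = [F] (size 1)
  Action 3: reduce by T -> F : pop 1, push T -> stack = [T] (size 1)
  Action 4: shift '*' : push -> stack = [T, *] (size 2)
  Action 5: shift 'id' : push -> stack = [T, *, id] (size 3)
  Action 6: reduce by F -> id : pop 1, push F -> stack = [T, *, F] (size 3)
Final stack size: 3

3


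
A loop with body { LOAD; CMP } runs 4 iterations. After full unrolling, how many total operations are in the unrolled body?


Loop body operations: LOAD, CMP (2 ops per iteration)
Unrolling 4 iterations:
  Iteration 1: LOAD, CMP (2 ops)
  Iteration 2: LOAD, CMP (2 ops)
  Iteration 3: LOAD, CMP (2 ops)
  Iteration 4: LOAD, CMP (2 ops)
Total: 4 iterations * 2 ops/iter = 8 operations

8


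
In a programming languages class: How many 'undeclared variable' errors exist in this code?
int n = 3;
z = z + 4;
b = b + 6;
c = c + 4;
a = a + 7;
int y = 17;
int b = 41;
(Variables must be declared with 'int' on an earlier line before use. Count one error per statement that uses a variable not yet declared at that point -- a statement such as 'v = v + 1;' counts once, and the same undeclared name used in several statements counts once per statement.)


Scanning code line by line:
  Line 1: declare 'n' -> declared = ['n']
  Line 2: use 'z' -> ERROR (undeclared)
  Line 3: use 'b' -> ERROR (undeclared)
  Line 4: use 'c' -> ERROR (undeclared)
  Line 5: use 'a' -> ERROR (undeclared)
  Line 6: declare 'y' -> declared = ['n', 'y']
  Line 7: declare 'b' -> declared = ['b', 'n', 'y']
Total undeclared variable errors: 4

4


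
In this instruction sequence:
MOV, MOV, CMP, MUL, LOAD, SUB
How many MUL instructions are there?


Scanning instruction sequence for MUL:
  Position 1: MOV
  Position 2: MOV
  Position 3: CMP
  Position 4: MUL <- MATCH
  Position 5: LOAD
  Position 6: SUB
Matches at positions: [4]
Total MUL count: 1

1


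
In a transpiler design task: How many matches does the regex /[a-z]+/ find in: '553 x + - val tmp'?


Pattern: /[a-z]+/ (identifiers)
Input: '553 x + - val tmp'
Scanning for matches:
  Match 1: 'x'
  Match 2: 'val'
  Match 3: 'tmp'
Total matches: 3

3


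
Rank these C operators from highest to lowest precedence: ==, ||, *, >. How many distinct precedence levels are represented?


Looking up precedence for each operator:
  == -> precedence 3
  || -> precedence 1
  * -> precedence 6
  > -> precedence 4
Sorted highest to lowest: *, >, ==, ||
Distinct precedence values: [6, 4, 3, 1]
Number of distinct levels: 4

4


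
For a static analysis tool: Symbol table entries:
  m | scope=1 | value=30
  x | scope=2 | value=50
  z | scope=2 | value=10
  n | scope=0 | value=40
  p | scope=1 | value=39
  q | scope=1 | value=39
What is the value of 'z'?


Searching symbol table for 'z':
  m | scope=1 | value=30
  x | scope=2 | value=50
  z | scope=2 | value=10 <- MATCH
  n | scope=0 | value=40
  p | scope=1 | value=39
  q | scope=1 | value=39
Found 'z' at scope 2 with value 10

10


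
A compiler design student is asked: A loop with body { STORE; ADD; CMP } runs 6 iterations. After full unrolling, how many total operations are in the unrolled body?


Loop body operations: STORE, ADD, CMP (3 ops per iteration)
Unrolling 6 iterations:
  Iteration 1: STORE, ADD, CMP (3 ops)
  Iteration 2: STORE, ADD, CMP (3 ops)
  Iteration 3: STORE, ADD, CMP (3 ops)
  Iteration 4: STORE, ADD, CMP (3 ops)
  Iteration 5: STORE, ADD, CMP (3 ops)
  Iteration 6: STORE, ADD, CMP (3 ops)
Total: 6 iterations * 3 ops/iter = 18 operations

18


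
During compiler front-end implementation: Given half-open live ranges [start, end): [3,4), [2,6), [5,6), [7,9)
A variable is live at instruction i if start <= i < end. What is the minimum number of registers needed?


Live ranges:
  Var0: [3, 4)
  Var1: [2, 6)
  Var2: [5, 6)
  Var3: [7, 9)
Sweep-line events (position, delta, active):
  pos=2 start -> active=1
  pos=3 start -> active=2
  pos=4 end -> active=1
  pos=5 start -> active=2
  pos=6 end -> active=1
  pos=6 end -> active=0
  pos=7 start -> active=1
  pos=9 end -> active=0
Maximum simultaneous active: 2
Minimum registers needed: 2

2


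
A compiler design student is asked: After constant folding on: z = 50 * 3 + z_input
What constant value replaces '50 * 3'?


Identifying constant sub-expression:
  Original: z = 50 * 3 + z_input
  50 and 3 are both compile-time constants
  Evaluating: 50 * 3 = 150
  After folding: z = 150 + z_input

150


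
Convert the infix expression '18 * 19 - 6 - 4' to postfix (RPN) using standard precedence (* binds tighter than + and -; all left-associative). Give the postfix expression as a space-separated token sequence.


Applying the shunting-yard algorithm:
  Operand 18 -> output
  Push '*' onto operator stack -> op-stack: [*]
  Operand 19 -> output
  See '-' (prec 1); top '*' (prec 2) >= it -> pop '*' to output
  Push '-' onto operator stack -> op-stack: [-]
  Operand 6 -> output
  See '-' (prec 1); top '-' (prec 1) >= it -> pop '-' to output
  Push '-' onto operator stack -> op-stack: [-]
  Operand 4 -> output
  End of input: pop '-' to output
Postfix result: 18 19 * 6 - 4 -

18 19 * 6 - 4 -


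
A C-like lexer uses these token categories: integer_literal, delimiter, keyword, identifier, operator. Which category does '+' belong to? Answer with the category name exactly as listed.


Token: '+'
Checking categories:
  identifier: no
  integer_literal: no
  operator: YES
  keyword: no
  delimiter: no
Category: operator

operator


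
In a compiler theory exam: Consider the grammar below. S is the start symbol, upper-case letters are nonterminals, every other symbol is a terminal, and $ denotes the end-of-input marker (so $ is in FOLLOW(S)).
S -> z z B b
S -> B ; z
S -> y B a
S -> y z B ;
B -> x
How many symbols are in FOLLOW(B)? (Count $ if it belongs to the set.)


S is the start symbol and does not occur in any rule body, so FOLLOW(S) = {$}.
Examining every occurrence of B in a rule body:
  S -> z z B b : B is followed by terminal 'b' -> add 'b'
  S -> B ; z : B is followed by terminal ';' -> add ';'
  S -> y B a : B is followed by terminal 'a' -> add 'a'
  S -> y z B ; : B is followed by terminal ';' -> add ';' (already in the set)
  B -> x : B does not occur in the body -> contributes nothing
FOLLOW(B) = {;, a, b}
Count: 3

3


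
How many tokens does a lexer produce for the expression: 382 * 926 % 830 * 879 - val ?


Scanning '382 * 926 % 830 * 879 - val'
Token 1: '382' -> integer_literal
Token 2: '*' -> operator
Token 3: '926' -> integer_literal
Token 4: '%' -> operator
Token 5: '830' -> integer_literal
Token 6: '*' -> operator
Token 7: '879' -> integer_literal
Token 8: '-' -> operator
Token 9: 'val' -> identifier
Total tokens: 9

9


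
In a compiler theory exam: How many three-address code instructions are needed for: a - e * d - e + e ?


Expression: a - e * d - e + e
Generating three-address code (respecting * over +/- precedence):
  Instruction 1: t1 = e * d
  Instruction 2: t2 = a - t1
  Instruction 3: t3 = t2 - e
  Instruction 4: t4 = t3 + e
Total instructions: 4

4


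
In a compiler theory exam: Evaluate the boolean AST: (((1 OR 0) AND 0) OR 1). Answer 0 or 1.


Step 1: Evaluate inner node
  1 OR 0 = 1
Step 2: Evaluate next node
  1 AND 0 = 0
Step 3: Evaluate root node
  0 OR 1 = 1

1


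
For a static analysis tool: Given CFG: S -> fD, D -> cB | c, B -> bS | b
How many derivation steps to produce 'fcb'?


Grammar: S -> fD, D -> cB | c, B -> bS | b
Deriving 'fcb':
Step 1: S -> fD => fD
Step 2: D -> cB => fcB
Step 3: B -> b => fcb
Total derivation steps: 3

3


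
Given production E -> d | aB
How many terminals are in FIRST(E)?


Production: E -> d | aB
Examining each alternative for leading terminals:
  E -> d : first terminal = 'd'
  E -> aB : first terminal = 'a'
FIRST(E) = {a, d}
Count: 2

2


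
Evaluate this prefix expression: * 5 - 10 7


Parsing prefix expression: * 5 - 10 7
Step 1: Innermost operation '- 10 7'
  10 - 7 = 3
Step 2: Outer operation '* 5 [3]'
  5 * 3 = 15

15


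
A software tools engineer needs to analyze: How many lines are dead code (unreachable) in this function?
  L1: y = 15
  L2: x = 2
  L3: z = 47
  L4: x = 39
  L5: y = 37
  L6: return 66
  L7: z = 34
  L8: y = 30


Analyzing control flow:
  L1: reachable (before return)
  L2: reachable (before return)
  L3: reachable (before return)
  L4: reachable (before return)
  L5: reachable (before return)
  L6: reachable (return statement)
  L7: DEAD (after return at L6)
  L8: DEAD (after return at L6)
Return at L6, total lines = 8
Dead lines: L7 through L8
Count: 2

2


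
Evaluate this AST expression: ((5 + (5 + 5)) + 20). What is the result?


Expression: ((5 + (5 + 5)) + 20)
Evaluating step by step:
  5 + 5 = 10
  5 + 10 = 15
  15 + 20 = 35
Result: 35

35


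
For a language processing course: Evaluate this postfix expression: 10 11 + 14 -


Processing tokens left to right:
Push 10, Push 11
Pop 10 and 11, compute 10 + 11 = 21, push 21
Push 14
Pop 21 and 14, compute 21 - 14 = 7, push 7
Stack result: 7

7


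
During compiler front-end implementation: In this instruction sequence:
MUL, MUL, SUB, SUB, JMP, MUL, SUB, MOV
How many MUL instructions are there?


Scanning instruction sequence for MUL:
  Position 1: MUL <- MATCH
  Position 2: MUL <- MATCH
  Position 3: SUB
  Position 4: SUB
  Position 5: JMP
  Position 6: MUL <- MATCH
  Position 7: SUB
  Position 8: MOV
Matches at positions: [1, 2, 6]
Total MUL count: 3

3


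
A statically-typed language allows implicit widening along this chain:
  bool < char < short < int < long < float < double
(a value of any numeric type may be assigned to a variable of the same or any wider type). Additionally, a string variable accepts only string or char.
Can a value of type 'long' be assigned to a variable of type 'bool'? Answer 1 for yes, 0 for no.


Target variable type: bool
Source value type: long
Numeric ranks: long=4, bool=0
Widening allowed iff rank(source) <= rank(target): 4 <= 0? No
Result: 0

0


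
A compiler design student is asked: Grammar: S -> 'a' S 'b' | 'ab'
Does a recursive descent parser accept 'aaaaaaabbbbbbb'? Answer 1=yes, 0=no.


Grammar accepts strings of the form a^n b^n (n >= 1)
Word: 'aaaaaaabbbbbbb'
Counting: 7 a's and 7 b's
Check: 7 == 7? Yes
Derivation (S -> aSb applied 6 time(s), then S -> ab): S => aSb => aaSbb => aaaSbbb => aaaaSbbbb => aaaaaSbbbbb => aaaaaaSbbbbbb => aaaaaaabbbbbbb
Accepted

1
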